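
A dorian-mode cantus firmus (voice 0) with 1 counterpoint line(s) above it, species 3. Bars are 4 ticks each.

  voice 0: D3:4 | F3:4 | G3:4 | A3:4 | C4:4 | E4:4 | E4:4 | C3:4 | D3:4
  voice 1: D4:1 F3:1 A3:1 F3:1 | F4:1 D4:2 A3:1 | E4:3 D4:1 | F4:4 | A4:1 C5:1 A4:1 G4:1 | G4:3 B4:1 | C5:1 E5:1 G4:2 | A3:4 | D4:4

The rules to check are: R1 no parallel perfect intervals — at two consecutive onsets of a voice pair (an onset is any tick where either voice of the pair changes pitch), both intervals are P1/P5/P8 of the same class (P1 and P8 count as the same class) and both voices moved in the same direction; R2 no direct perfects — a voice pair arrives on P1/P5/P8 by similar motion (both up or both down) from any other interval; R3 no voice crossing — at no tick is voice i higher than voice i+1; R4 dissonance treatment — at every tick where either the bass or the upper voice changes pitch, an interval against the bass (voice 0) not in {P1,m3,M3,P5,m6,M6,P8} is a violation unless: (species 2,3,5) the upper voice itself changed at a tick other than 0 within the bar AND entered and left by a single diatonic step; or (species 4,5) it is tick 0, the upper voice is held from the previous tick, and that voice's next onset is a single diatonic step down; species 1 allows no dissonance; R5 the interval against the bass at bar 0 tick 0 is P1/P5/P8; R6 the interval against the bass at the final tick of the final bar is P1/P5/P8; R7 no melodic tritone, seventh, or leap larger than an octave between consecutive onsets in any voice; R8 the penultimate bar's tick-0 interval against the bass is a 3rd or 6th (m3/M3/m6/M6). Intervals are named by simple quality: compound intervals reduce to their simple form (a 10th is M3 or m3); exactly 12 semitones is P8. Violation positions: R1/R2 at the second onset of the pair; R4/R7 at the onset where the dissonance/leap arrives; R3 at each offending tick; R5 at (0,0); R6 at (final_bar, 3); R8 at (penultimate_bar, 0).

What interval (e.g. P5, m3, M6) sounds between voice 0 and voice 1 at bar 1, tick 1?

voice 0=F3 voice 1=D4 -> M6

M6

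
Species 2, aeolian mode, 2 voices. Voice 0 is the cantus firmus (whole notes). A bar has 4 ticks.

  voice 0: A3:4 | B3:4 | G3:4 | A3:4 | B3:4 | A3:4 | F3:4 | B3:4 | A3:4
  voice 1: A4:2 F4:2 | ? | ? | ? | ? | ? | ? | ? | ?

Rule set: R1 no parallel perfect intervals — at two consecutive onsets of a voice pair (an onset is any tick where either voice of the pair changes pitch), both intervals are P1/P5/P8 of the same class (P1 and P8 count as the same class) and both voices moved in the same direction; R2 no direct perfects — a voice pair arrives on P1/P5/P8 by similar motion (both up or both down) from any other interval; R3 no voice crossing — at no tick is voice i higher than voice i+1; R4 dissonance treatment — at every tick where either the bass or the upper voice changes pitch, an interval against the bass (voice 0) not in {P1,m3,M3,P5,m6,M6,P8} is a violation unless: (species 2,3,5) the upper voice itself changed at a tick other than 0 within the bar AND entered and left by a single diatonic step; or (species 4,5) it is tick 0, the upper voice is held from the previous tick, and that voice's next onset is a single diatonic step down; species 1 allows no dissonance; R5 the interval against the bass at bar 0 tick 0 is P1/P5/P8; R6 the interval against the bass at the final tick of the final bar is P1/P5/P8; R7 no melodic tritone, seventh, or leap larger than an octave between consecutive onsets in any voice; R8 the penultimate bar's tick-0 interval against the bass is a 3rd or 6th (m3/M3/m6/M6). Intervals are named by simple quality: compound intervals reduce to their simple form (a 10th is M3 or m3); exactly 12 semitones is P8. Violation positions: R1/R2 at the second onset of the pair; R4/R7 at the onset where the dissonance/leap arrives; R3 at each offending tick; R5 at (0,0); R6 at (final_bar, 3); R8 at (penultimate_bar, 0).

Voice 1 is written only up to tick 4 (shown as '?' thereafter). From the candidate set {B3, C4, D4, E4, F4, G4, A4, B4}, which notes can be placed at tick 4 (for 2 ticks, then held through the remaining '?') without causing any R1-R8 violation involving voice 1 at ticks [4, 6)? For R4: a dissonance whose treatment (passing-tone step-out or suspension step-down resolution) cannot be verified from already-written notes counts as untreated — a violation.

{D4, G4}

B3: violates R7
C4: violates R4
D4: legal
E4: violates R4
F4: violates R4
G4: legal
A4: violates R4
B4: violates R2,R7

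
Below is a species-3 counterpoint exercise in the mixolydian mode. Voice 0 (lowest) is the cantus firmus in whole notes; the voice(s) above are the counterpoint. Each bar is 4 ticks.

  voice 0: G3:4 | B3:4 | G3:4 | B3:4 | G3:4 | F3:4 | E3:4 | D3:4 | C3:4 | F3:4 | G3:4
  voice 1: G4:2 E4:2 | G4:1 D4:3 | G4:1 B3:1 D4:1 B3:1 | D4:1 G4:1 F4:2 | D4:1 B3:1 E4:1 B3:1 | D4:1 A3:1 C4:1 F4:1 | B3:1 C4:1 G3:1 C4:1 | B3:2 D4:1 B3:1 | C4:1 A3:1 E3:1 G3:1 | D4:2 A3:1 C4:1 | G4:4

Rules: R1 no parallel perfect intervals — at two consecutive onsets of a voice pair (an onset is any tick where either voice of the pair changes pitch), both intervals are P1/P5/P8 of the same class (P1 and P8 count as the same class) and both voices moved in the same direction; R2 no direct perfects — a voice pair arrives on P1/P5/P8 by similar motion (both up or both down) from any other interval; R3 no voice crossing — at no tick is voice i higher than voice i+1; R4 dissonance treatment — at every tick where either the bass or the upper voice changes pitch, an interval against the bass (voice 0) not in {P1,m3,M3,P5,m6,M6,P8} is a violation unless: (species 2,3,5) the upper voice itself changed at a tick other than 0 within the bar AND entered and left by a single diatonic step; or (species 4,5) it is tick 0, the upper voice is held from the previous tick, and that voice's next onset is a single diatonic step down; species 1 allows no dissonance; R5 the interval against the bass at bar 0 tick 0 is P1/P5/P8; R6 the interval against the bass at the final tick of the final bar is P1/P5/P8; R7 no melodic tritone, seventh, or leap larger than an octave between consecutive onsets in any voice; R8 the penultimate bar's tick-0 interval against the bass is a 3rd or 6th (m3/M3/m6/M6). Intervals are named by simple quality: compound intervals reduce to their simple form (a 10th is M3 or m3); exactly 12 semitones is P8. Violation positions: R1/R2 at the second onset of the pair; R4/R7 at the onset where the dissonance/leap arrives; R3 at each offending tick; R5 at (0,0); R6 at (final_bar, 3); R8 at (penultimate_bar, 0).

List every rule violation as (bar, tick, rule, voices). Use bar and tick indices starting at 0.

bar 0: v0=G3 v1=G4 downbeat P8
bar 1: v0=B3 v1=G4 downbeat m6
bar 2: v0=G3 v1=G4 downbeat P8
bar 3: v0=B3 v1=D4 downbeat m3
bar 4: v0=G3 v1=D4 downbeat P5
bar 5: v0=F3 v1=D4 downbeat M6
bar 6: v0=E3 v1=B3 downbeat P5
bar 7: v0=D3 v1=B3 downbeat M6
bar 8: v0=C3 v1=C4 downbeat P8
bar 9: v0=F3 v1=D4 downbeat M6
bar 10: v0=G3 v1=G4 downbeat P8
  -> R4 @ bar 3 tick 2 v(0, 1): B3/F4 TT untreated
  -> R2 @ bar 4 tick 0 v(0, 1): B3/F4 TT -> G3/D4 P5 similar
  -> R2 @ bar 6 tick 0 v(0, 1): F3/F4 P8 -> E3/B3 P5 similar
  -> R7 @ bar 6 tick 0 v(1,): F4->B3 leap 6st
  -> R2 @ bar 10 tick 0 v(0, 1): F3/C4 P5 -> G3/G4 P8 similar

(3, 2, R4, (0, 1))
(4, 0, R2, (0, 1))
(6, 0, R2, (0, 1))
(6, 0, R7, (1,))
(10, 0, R2, (0, 1))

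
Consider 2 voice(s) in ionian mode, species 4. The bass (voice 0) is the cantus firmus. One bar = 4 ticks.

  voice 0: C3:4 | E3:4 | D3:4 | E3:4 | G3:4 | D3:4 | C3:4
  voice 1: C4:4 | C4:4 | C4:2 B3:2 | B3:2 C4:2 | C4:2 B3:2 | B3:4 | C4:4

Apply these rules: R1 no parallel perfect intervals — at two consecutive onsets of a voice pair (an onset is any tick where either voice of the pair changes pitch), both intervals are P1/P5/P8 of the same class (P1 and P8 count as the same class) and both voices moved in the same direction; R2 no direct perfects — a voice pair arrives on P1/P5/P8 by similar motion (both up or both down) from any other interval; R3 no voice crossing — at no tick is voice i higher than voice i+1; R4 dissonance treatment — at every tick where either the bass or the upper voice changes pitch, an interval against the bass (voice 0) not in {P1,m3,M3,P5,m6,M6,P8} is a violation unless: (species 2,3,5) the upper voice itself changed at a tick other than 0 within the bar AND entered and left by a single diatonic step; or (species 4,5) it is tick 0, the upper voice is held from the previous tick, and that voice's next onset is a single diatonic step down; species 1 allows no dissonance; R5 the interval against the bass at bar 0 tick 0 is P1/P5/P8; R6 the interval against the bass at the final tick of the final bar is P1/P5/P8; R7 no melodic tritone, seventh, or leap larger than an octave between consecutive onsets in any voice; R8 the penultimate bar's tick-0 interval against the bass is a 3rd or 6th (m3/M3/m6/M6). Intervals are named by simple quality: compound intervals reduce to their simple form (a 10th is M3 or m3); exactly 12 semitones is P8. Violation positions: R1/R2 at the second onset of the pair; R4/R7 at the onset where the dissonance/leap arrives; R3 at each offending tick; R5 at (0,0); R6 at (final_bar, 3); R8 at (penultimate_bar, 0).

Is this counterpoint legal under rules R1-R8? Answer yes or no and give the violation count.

Yes (0 violations)

bar 0: v0=C3 v1=C4 (P8)
bar 1: v0=E3 v1=C4 (m6)
bar 2: v0=D3 v1=C4 (m7)
bar 3: v0=E3 v1=B3 (P5)
bar 4: v0=G3 v1=C4 (P4)
bar 5: v0=D3 v1=B3 (M6)
bar 6: v0=C3 v1=C4 (P8)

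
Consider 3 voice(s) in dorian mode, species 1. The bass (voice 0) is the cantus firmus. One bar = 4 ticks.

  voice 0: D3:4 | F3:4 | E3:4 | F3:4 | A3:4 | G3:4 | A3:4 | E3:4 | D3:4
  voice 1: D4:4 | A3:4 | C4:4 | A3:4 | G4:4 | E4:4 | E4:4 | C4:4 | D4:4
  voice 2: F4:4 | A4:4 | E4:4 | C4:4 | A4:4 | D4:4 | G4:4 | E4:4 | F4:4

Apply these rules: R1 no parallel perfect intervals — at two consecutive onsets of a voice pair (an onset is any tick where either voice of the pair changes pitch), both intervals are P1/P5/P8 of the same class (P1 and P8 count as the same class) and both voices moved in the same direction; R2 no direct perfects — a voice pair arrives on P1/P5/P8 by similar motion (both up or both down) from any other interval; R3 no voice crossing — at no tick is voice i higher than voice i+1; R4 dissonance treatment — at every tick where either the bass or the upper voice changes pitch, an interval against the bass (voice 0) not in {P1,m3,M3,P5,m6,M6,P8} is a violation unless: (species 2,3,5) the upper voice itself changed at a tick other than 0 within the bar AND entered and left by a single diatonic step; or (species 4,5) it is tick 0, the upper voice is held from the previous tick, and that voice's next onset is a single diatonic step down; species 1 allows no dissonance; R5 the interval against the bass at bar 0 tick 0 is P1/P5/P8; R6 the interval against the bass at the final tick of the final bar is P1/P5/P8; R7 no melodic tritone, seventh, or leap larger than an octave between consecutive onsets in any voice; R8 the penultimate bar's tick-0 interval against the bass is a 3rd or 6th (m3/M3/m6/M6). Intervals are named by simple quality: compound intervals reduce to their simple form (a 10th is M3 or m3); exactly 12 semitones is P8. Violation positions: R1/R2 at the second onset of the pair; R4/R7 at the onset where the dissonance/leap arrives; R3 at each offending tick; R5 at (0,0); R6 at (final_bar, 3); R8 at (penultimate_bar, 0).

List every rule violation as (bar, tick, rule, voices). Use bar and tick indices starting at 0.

bar 0: v0=D3 v1=D4 v2=F4 downbeat m3
bar 1: v0=F3 v1=A3 v2=A4 downbeat M3
bar 2: v0=E3 v1=C4 v2=E4 downbeat P8
bar 3: v0=F3 v1=A3 v2=C4 downbeat P5
bar 4: v0=A3 v1=G4 v2=A4 downbeat P8
bar 5: v0=G3 v1=E4 v2=D4 downbeat P5
bar 6: v0=A3 v1=E4 v2=G4 downbeat m7
bar 7: v0=E3 v1=C4 v2=E4 downbeat P8
bar 8: v0=D3 v1=D4 v2=F4 downbeat m3
  -> R5 @ bar 0 tick 0 v(0, 2): opens on m3
  -> R2 @ bar 2 tick 0 v(0, 2): F3/A4 M3 -> E3/E4 P8 similar
  -> R2 @ bar 4 tick 0 v(0, 2): F3/C4 P5 -> A3/A4 P8 similar
  -> R4 @ bar 4 tick 0 v(0, 1): A3/G4 m7 untreated
  -> R7 @ bar 4 tick 0 v(1,): A3->G4 leap 10st
  -> R2 @ bar 5 tick 0 v(0, 2): A3/A4 P8 -> G3/D4 P5 similar
  -> R3 @ bar 5 tick 0 v(1, 2): E4 above D4
  -> R3 @ bar 5 tick 1 v(1, 2): E4 above D4
  -> R3 @ bar 5 tick 2 v(1, 2): E4 above D4
  -> R3 @ bar 5 tick 3 v(1, 2): E4 above D4
  -> R4 @ bar 6 tick 0 v(0, 2): A3/G4 m7 untreated
  -> R2 @ bar 7 tick 0 v(0, 2): A3/G4 m7 -> E3/E4 P8 similar
  -> R8 @ bar 7 tick 0 v(0, 2): penult P8 not 3rd/6th
  -> R6 @ bar 8 tick 3 v(0, 2): closes on m3

(0, 0, R5, (0, 2))
(2, 0, R2, (0, 2))
(4, 0, R2, (0, 2))
(4, 0, R4, (0, 1))
(4, 0, R7, (1,))
(5, 0, R2, (0, 2))
(5, 0, R3, (1, 2))
(5, 1, R3, (1, 2))
(5, 2, R3, (1, 2))
(5, 3, R3, (1, 2))
(6, 0, R4, (0, 2))
(7, 0, R2, (0, 2))
(7, 0, R8, (0, 2))
(8, 3, R6, (0, 2))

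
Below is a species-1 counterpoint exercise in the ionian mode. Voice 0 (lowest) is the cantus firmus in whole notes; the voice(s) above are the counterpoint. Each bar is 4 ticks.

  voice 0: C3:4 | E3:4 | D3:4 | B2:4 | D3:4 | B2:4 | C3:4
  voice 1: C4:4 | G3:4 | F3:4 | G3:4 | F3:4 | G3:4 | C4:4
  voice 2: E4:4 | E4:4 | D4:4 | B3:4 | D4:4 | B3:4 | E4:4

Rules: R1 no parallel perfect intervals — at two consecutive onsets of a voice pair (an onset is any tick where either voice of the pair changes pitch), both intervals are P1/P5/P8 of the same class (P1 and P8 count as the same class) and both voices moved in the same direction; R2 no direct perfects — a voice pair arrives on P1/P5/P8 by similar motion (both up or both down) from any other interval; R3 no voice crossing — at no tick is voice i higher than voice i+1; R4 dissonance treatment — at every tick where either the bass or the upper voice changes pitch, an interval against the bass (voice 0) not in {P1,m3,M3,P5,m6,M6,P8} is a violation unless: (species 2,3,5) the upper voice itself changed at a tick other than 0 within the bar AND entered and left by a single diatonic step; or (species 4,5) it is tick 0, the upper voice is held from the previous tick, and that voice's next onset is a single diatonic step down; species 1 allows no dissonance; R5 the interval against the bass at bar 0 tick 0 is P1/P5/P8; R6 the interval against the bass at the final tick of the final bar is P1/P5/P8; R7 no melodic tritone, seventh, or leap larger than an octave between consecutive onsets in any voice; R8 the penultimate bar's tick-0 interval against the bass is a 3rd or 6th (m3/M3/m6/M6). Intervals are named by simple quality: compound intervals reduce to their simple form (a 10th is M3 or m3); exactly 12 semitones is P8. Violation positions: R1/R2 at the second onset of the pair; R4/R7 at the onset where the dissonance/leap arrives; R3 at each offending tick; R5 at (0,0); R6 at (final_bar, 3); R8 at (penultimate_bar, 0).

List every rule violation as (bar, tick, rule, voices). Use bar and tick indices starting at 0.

(0, 0, R5, (0, 2))
(2, 0, R1, (0, 2))
(3, 0, R1, (0, 2))
(4, 0, R1, (0, 2))
(5, 0, R1, (0, 2))
(5, 0, R8, (0, 2))
(6, 0, R2, (0, 1))
(6, 3, R6, (0, 2))

bar 0: v0=C3 v1=C4 v2=E4 downbeat M3
bar 1: v0=E3 v1=G3 v2=E4 downbeat P8
bar 2: v0=D3 v1=F3 v2=D4 downbeat P8
bar 3: v0=B2 v1=G3 v2=B3 downbeat P8
bar 4: v0=D3 v1=F3 v2=D4 downbeat P8
bar 5: v0=B2 v1=G3 v2=B3 downbeat P8
bar 6: v0=C3 v1=C4 v2=E4 downbeat M3
  -> R5 @ bar 0 tick 0 v(0, 2): opens on M3
  -> R1 @ bar 2 tick 0 v(0, 2): E3/E4 P8 -> D3/D4 P8 similar
  -> R1 @ bar 3 tick 0 v(0, 2): D3/D4 P8 -> B2/B3 P8 similar
  -> R1 @ bar 4 tick 0 v(0, 2): B2/B3 P8 -> D3/D4 P8 similar
  -> R1 @ bar 5 tick 0 v(0, 2): D3/D4 P8 -> B2/B3 P8 similar
  -> R8 @ bar 5 tick 0 v(0, 2): penult P8 not 3rd/6th
  -> R2 @ bar 6 tick 0 v(0, 1): B2/G3 m6 -> C3/C4 P8 similar
  -> R6 @ bar 6 tick 3 v(0, 2): closes on M3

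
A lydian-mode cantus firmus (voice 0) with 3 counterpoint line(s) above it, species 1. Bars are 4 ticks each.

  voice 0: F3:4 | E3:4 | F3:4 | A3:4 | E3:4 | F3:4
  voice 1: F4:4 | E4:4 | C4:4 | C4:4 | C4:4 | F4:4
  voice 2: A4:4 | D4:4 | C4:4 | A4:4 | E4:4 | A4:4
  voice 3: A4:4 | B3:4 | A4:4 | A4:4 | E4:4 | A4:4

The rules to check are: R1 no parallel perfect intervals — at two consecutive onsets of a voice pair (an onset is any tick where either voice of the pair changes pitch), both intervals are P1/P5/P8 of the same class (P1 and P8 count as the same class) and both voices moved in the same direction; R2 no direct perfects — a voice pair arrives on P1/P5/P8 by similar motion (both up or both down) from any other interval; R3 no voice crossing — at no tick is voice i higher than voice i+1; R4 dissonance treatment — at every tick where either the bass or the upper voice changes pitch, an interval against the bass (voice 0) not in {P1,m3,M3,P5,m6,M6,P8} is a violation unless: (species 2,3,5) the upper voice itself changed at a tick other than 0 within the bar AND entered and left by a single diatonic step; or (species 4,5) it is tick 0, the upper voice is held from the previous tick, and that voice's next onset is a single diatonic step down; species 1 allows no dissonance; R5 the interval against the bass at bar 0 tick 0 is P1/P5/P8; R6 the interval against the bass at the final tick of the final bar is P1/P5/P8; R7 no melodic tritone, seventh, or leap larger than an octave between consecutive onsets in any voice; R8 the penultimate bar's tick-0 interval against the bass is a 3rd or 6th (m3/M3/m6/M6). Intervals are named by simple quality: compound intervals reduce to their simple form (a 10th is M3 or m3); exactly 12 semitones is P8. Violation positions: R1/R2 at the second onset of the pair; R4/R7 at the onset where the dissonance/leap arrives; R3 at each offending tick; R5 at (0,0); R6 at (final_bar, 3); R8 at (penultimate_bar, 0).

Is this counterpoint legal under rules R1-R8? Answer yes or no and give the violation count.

bar 0: v0=F3 v1=F4 v2=A4 v3=A4 (M3)
bar 1: v0=E3 v1=E4 v2=D4 v3=B3 (P5)
bar 2: v0=F3 v1=C4 v2=C4 v3=A4 (M3)
bar 3: v0=A3 v1=C4 v2=A4 v3=A4 (P8)
bar 4: v0=E3 v1=C4 v2=E4 v3=E4 (P8)
bar 5: v0=F3 v1=F4 v2=A4 v3=A4 (M3)
  R5 @ bar0.0: opens on M3
  R5 @ bar0.0: opens on M3
  R1 @ bar1.0: F3/F4 P8 -> E3/E4 P8 similar
  R2 @ bar1.0: F3/A4 M3 -> E3/B3 P5 similar
  R3 @ bar1.0: E4 above D4
  R3 @ bar1.0: D4 above B3
  R4 @ bar1.0: E3/D4 m7 untreated
  R7 @ bar1.0: A4->B3 leap 10st
  R3 @ bar1.1: E4 above D4
  R3 @ bar1.1: D4 above B3
  R3 @ bar1.2: E4 above D4
  R3 @ bar1.2: D4 above B3
  R3 @ bar1.3: E4 above D4
  R3 @ bar1.3: D4 above B3
  R2 @ bar2.0: E4/D4 M2 -> C4/C4 P1 similar
  R7 @ bar2.0: B3->A4 leap 10st
  R2 @ bar3.0: F3/C4 P5 -> A3/A4 P8 similar
  R1 @ bar4.0: A3/A4 P8 -> E3/E4 P8 similar
  R1 @ bar4.0: A3/A4 P8 -> E3/E4 P8 similar
  R1 @ bar4.0: A4/A4 P1 -> E4/E4 P1 similar
  R8 @ bar4.0: penult P8 not 3rd/6th
  R8 @ bar4.0: penult P8 not 3rd/6th
  R1 @ bar5.0: E4/E4 P1 -> A4/A4 P1 similar
  R2 @ bar5.0: E3/C4 m6 -> F3/F4 P8 similar
  R6 @ bar5.3: closes on M3
  R6 @ bar5.3: closes on M3

No (26 violations)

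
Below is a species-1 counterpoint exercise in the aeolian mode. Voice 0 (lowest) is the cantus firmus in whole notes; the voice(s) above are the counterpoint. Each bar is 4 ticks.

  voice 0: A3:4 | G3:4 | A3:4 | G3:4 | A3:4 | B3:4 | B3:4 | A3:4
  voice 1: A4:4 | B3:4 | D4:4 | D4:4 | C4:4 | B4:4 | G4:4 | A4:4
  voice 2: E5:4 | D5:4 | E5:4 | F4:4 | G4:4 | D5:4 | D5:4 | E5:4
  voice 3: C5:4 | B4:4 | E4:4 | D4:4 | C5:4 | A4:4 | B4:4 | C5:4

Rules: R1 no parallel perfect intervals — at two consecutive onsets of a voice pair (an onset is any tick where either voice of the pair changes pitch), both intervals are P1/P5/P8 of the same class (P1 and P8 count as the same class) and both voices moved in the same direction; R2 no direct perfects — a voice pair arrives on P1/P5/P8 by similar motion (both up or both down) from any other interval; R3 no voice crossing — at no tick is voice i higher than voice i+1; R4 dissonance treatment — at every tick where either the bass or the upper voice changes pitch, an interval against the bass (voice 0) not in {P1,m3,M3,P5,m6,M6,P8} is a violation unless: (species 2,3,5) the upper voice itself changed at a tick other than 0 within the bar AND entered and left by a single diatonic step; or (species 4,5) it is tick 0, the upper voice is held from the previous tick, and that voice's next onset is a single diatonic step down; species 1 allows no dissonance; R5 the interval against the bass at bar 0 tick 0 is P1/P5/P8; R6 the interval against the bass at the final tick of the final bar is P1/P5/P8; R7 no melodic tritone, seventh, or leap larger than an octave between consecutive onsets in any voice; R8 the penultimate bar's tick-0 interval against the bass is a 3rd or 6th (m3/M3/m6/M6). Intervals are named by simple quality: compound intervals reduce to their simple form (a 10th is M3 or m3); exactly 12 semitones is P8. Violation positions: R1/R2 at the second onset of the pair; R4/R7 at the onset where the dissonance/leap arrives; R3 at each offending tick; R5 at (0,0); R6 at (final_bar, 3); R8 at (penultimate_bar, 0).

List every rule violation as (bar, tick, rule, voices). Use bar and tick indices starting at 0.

(0, 0, R3, (2, 3))
(0, 0, R5, (0, 3))
(0, 1, R3, (2, 3))
(0, 2, R3, (2, 3))
(0, 3, R3, (2, 3))
(1, 0, R1, (0, 2))
(1, 0, R2, (1, 3))
(1, 0, R3, (2, 3))
(1, 0, R7, (1,))
(1, 1, R3, (2, 3))
(1, 2, R3, (2, 3))
(1, 3, R3, (2, 3))
(2, 0, R1, (0, 2))
(2, 0, R3, (2, 3))
(2, 0, R4, (0, 1))
(2, 1, R3, (2, 3))
(2, 2, R3, (2, 3))
(2, 3, R3, (2, 3))
(3, 0, R1, (0, 3))
(3, 0, R3, (2, 3))
(3, 0, R4, (0, 2))
(3, 0, R7, (2,))
(3, 1, R3, (2, 3))
(3, 2, R3, (2, 3))
(3, 3, R3, (2, 3))
(4, 0, R4, (0, 2))
(4, 0, R7, (3,))
(5, 0, R2, (0, 1))
(5, 0, R3, (2, 3))
(5, 0, R4, (0, 3))
(5, 0, R7, (1,))
(5, 1, R3, (2, 3))
(5, 2, R3, (2, 3))
(5, 3, R3, (2, 3))
(6, 0, R3, (2, 3))
(6, 0, R8, (0, 3))
(6, 1, R3, (2, 3))
(6, 2, R3, (2, 3))
(6, 3, R3, (2, 3))
(7, 0, R1, (1, 2))
(7, 0, R3, (2, 3))
(7, 1, R3, (2, 3))
(7, 2, R3, (2, 3))
(7, 3, R3, (2, 3))
(7, 3, R6, (0, 3))

bar 0: v0=A3 v1=A4 v2=E5 v3=C5 downbeat m3
bar 1: v0=G3 v1=B3 v2=D5 v3=B4 downbeat M3
bar 2: v0=A3 v1=D4 v2=E5 v3=E4 downbeat P5
bar 3: v0=G3 v1=D4 v2=F4 v3=D4 downbeat P5
bar 4: v0=A3 v1=C4 v2=G4 v3=C5 downbeat m3
bar 5: v0=B3 v1=B4 v2=D5 v3=A4 downbeat m7
bar 6: v0=B3 v1=G4 v2=D5 v3=B4 downbeat P8
bar 7: v0=A3 v1=A4 v2=E5 v3=C5 downbeat m3
  -> R3 @ bar 0 tick 0 v(2, 3): E5 above C5
  -> R5 @ bar 0 tick 0 v(0, 3): opens on m3
  -> R3 @ bar 0 tick 1 v(2, 3): E5 above C5
  -> R3 @ bar 0 tick 2 v(2, 3): E5 above C5
  -> R3 @ bar 0 tick 3 v(2, 3): E5 above C5
  -> R1 @ bar 1 tick 0 v(0, 2): A3/E5 P5 -> G3/D5 P5 similar
  -> R2 @ bar 1 tick 0 v(1, 3): A4/C5 m3 -> B3/B4 P8 similar
  -> R3 @ bar 1 tick 0 v(2, 3): D5 above B4
  -> R7 @ bar 1 tick 0 v(1,): A4->B3 leap 10st
  -> R3 @ bar 1 tick 1 v(2, 3): D5 above B4
  -> R3 @ bar 1 tick 2 v(2, 3): D5 above B4
  -> R3 @ bar 1 tick 3 v(2, 3): D5 above B4
  -> R1 @ bar 2 tick 0 v(0, 2): G3/D5 P5 -> A3/E5 P5 similar
  -> R3 @ bar 2 tick 0 v(2, 3): E5 above E4
  -> R4 @ bar 2 tick 0 v(0, 1): A3/D4 P4 untreated
  -> R3 @ bar 2 tick 1 v(2, 3): E5 above E4
  -> R3 @ bar 2 tick 2 v(2, 3): E5 above E4
  -> R3 @ bar 2 tick 3 v(2, 3): E5 above E4
  -> R1 @ bar 3 tick 0 v(0, 3): A3/E4 P5 -> G3/D4 P5 similar
  -> R3 @ bar 3 tick 0 v(2, 3): F4 above D4
  -> R4 @ bar 3 tick 0 v(0, 2): G3/F4 m7 untreated
  -> R7 @ bar 3 tick 0 v(2,): E5->F4 leap 11st
  -> R3 @ bar 3 tick 1 v(2, 3): F4 above D4
  -> R3 @ bar 3 tick 2 v(2, 3): F4 above D4
  -> R3 @ bar 3 tick 3 v(2, 3): F4 above D4
  -> R4 @ bar 4 tick 0 v(0, 2): A3/G4 m7 untreated
  -> R7 @ bar 4 tick 0 v(3,): D4->C5 leap 10st
  -> R2 @ bar 5 tick 0 v(0, 1): A3/C4 m3 -> B3/B4 P8 similar
  -> R3 @ bar 5 tick 0 v(2, 3): D5 above A4
  -> R4 @ bar 5 tick 0 v(0, 3): B3/A4 m7 untreated
  -> R7 @ bar 5 tick 0 v(1,): C4->B4 leap 11st
  -> R3 @ bar 5 tick 1 v(2, 3): D5 above A4
  -> R3 @ bar 5 tick 2 v(2, 3): D5 above A4
  -> R3 @ bar 5 tick 3 v(2, 3): D5 above A4
  -> R3 @ bar 6 tick 0 v(2, 3): D5 above B4
  -> R8 @ bar 6 tick 0 v(0, 3): penult P8 not 3rd/6th
  -> R3 @ bar 6 tick 1 v(2, 3): D5 above B4
  -> R3 @ bar 6 tick 2 v(2, 3): D5 above B4
  -> R3 @ bar 6 tick 3 v(2, 3): D5 above B4
  -> R1 @ bar 7 tick 0 v(1, 2): G4/D5 P5 -> A4/E5 P5 similar
  -> R3 @ bar 7 tick 0 v(2, 3): E5 above C5
  -> R3 @ bar 7 tick 1 v(2, 3): E5 above C5
  -> R3 @ bar 7 tick 2 v(2, 3): E5 above C5
  -> R3 @ bar 7 tick 3 v(2, 3): E5 above C5
  -> R6 @ bar 7 tick 3 v(0, 3): closes on m3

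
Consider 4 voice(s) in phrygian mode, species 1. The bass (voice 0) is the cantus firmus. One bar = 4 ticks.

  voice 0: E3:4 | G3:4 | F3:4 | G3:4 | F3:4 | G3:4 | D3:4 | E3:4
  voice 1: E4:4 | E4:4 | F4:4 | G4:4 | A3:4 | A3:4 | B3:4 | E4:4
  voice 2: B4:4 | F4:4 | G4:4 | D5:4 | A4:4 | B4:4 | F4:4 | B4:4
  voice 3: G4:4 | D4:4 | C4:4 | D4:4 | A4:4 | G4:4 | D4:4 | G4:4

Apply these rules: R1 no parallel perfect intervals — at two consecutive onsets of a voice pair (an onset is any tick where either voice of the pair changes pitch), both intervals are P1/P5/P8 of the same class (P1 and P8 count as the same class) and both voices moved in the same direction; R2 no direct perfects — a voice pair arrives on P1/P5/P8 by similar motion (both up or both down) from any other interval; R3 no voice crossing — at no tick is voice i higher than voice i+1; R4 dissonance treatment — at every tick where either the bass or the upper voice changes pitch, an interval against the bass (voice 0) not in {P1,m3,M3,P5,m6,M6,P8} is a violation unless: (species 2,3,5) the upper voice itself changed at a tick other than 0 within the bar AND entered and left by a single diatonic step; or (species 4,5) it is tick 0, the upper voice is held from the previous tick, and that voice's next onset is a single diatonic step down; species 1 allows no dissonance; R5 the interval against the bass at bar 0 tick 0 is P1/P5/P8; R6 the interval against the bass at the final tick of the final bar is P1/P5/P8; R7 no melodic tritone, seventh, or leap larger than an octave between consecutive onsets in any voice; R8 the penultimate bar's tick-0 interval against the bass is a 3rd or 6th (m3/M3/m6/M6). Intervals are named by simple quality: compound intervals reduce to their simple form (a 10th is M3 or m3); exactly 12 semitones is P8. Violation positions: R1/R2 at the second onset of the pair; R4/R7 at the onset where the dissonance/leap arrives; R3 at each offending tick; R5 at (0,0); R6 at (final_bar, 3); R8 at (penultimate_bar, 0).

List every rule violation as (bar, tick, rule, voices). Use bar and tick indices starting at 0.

(0, 0, R3, (2, 3))
(0, 0, R5, (0, 3))
(0, 1, R3, (2, 3))
(0, 2, R3, (2, 3))
(0, 3, R3, (2, 3))
(1, 0, R3, (2, 3))
(1, 0, R4, (0, 2))
(1, 0, R7, (2,))
(1, 1, R3, (2, 3))
(1, 2, R3, (2, 3))
(1, 3, R3, (2, 3))
(2, 0, R1, (0, 3))
(2, 0, R3, (2, 3))
(2, 0, R4, (0, 2))
(2, 1, R3, (2, 3))
(2, 2, R3, (2, 3))
(2, 3, R3, (2, 3))
(3, 0, R1, (0, 1))
(3, 0, R1, (0, 3))
(3, 0, R2, (0, 2))
(3, 0, R2, (1, 2))
(3, 0, R2, (2, 3))
(3, 0, R3, (2, 3))
(3, 1, R3, (2, 3))
(3, 2, R3, (2, 3))
(3, 3, R3, (2, 3))
(4, 0, R2, (1, 2))
(4, 0, R7, (1,))
(5, 0, R3, (2, 3))
(5, 0, R4, (0, 1))
(5, 1, R3, (2, 3))
(5, 2, R3, (2, 3))
(5, 3, R3, (2, 3))
(6, 0, R1, (0, 3))
(6, 0, R3, (2, 3))
(6, 0, R7, (2,))
(6, 0, R8, (0, 3))
(6, 1, R3, (2, 3))
(6, 2, R3, (2, 3))
(6, 3, R3, (2, 3))
(7, 0, R2, (0, 1))
(7, 0, R2, (0, 2))
(7, 0, R2, (1, 2))
(7, 0, R3, (2, 3))
(7, 0, R7, (2,))
(7, 1, R3, (2, 3))
(7, 2, R3, (2, 3))
(7, 3, R3, (2, 3))
(7, 3, R6, (0, 3))

bar 0: v0=E3 v1=E4 v2=B4 v3=G4 downbeat m3
bar 1: v0=G3 v1=E4 v2=F4 v3=D4 downbeat P5
bar 2: v0=F3 v1=F4 v2=G4 v3=C4 downbeat P5
bar 3: v0=G3 v1=G4 v2=D5 v3=D4 downbeat P5
bar 4: v0=F3 v1=A3 v2=A4 v3=A4 downbeat M3
bar 5: v0=G3 v1=A3 v2=B4 v3=G4 downbeat P8
bar 6: v0=D3 v1=B3 v2=F4 v3=D4 downbeat P8
bar 7: v0=E3 v1=E4 v2=B4 v3=G4 downbeat m3
  -> R3 @ bar 0 tick 0 v(2, 3): B4 above G4
  -> R5 @ bar 0 tick 0 v(0, 3): opens on m3
  -> R3 @ bar 0 tick 1 v(2, 3): B4 above G4
  -> R3 @ bar 0 tick 2 v(2, 3): B4 above G4
  -> R3 @ bar 0 tick 3 v(2, 3): B4 above G4
  -> R3 @ bar 1 tick 0 v(2, 3): F4 above D4
  -> R4 @ bar 1 tick 0 v(0, 2): G3/F4 m7 untreated
  -> R7 @ bar 1 tick 0 v(2,): B4->F4 leap 6st
  -> R3 @ bar 1 tick 1 v(2, 3): F4 above D4
  -> R3 @ bar 1 tick 2 v(2, 3): F4 above D4
  -> R3 @ bar 1 tick 3 v(2, 3): F4 above D4
  -> R1 @ bar 2 tick 0 v(0, 3): G3/D4 P5 -> F3/C4 P5 similar
  -> R3 @ bar 2 tick 0 v(2, 3): G4 above C4
  -> R4 @ bar 2 tick 0 v(0, 2): F3/G4 M2 untreated
  -> R3 @ bar 2 tick 1 v(2, 3): G4 above C4
  -> R3 @ bar 2 tick 2 v(2, 3): G4 above C4
  -> R3 @ bar 2 tick 3 v(2, 3): G4 above C4
  -> R1 @ bar 3 tick 0 v(0, 1): F3/F4 P8 -> G3/G4 P8 similar
  -> R1 @ bar 3 tick 0 v(0, 3): F3/C4 P5 -> G3/D4 P5 similar
  -> R2 @ bar 3 tick 0 v(0, 2): F3/G4 M2 -> G3/D5 P5 similar
  -> R2 @ bar 3 tick 0 v(1, 2): F4/G4 M2 -> G4/D5 P5 similar
  -> R2 @ bar 3 tick 0 v(2, 3): G4/C4 P5 -> D5/D4 P8 similar
  -> R3 @ bar 3 tick 0 v(2, 3): D5 above D4
  -> R3 @ bar 3 tick 1 v(2, 3): D5 above D4
  -> R3 @ bar 3 tick 2 v(2, 3): D5 above D4
  -> R3 @ bar 3 tick 3 v(2, 3): D5 above D4
  -> R2 @ bar 4 tick 0 v(1, 2): G4/D5 P5 -> A3/A4 P8 similar
  -> R7 @ bar 4 tick 0 v(1,): G4->A3 leap 10st
  -> R3 @ bar 5 tick 0 v(2, 3): B4 above G4
  -> R4 @ bar 5 tick 0 v(0, 1): G3/A3 M2 untreated
  -> R3 @ bar 5 tick 1 v(2, 3): B4 above G4
  -> R3 @ bar 5 tick 2 v(2, 3): B4 above G4
  -> R3 @ bar 5 tick 3 v(2, 3): B4 above G4
  -> R1 @ bar 6 tick 0 v(0, 3): G3/G4 P8 -> D3/D4 P8 similar
  -> R3 @ bar 6 tick 0 v(2, 3): F4 above D4
  -> R7 @ bar 6 tick 0 v(2,): B4->F4 leap 6st
  -> R8 @ bar 6 tick 0 v(0, 3): penult P8 not 3rd/6th
  -> R3 @ bar 6 tick 1 v(2, 3): F4 above D4
  -> R3 @ bar 6 tick 2 v(2, 3): F4 above D4
  -> R3 @ bar 6 tick 3 v(2, 3): F4 above D4
  -> R2 @ bar 7 tick 0 v(0, 1): D3/B3 M6 -> E3/E4 P8 similar
  -> R2 @ bar 7 tick 0 v(0, 2): D3/F4 m3 -> E3/B4 P5 similar
  -> R2 @ bar 7 tick 0 v(1, 2): B3/F4 TT -> E4/B4 P5 similar
  -> R3 @ bar 7 tick 0 v(2, 3): B4 above G4
  -> R7 @ bar 7 tick 0 v(2,): F4->B4 leap 6st
  -> R3 @ bar 7 tick 1 v(2, 3): B4 above G4
  -> R3 @ bar 7 tick 2 v(2, 3): B4 above G4
  -> R3 @ bar 7 tick 3 v(2, 3): B4 above G4
  -> R6 @ bar 7 tick 3 v(0, 3): closes on m3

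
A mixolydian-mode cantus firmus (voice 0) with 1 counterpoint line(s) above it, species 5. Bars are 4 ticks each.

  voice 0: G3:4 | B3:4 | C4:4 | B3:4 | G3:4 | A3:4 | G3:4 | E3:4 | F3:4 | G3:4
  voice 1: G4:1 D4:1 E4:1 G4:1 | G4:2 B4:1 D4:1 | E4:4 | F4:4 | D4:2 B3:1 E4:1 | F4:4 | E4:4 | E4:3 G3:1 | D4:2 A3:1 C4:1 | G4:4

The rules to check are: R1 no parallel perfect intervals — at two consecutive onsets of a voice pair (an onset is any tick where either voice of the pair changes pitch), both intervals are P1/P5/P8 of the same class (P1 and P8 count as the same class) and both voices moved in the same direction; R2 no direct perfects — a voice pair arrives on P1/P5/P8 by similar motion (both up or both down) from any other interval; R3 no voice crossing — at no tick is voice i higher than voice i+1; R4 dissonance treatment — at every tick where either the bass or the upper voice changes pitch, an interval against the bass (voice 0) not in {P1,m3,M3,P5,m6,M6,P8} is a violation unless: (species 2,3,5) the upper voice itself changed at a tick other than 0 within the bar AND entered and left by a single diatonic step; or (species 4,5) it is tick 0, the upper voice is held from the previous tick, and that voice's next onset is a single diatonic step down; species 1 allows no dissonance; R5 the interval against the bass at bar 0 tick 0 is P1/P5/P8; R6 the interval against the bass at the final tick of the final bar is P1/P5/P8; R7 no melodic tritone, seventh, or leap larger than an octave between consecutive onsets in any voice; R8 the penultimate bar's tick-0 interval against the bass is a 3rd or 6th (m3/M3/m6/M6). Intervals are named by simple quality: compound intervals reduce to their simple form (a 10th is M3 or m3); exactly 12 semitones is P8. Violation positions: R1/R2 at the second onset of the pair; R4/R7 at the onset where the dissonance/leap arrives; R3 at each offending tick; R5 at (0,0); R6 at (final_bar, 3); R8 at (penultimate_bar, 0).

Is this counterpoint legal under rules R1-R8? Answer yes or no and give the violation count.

No (3 violations)

bar 0: v0=G3 v1=G4 (P8)
bar 1: v0=B3 v1=G4 (m6)
bar 2: v0=C4 v1=E4 (M3)
bar 3: v0=B3 v1=F4 (TT)
bar 4: v0=G3 v1=D4 (P5)
bar 5: v0=A3 v1=F4 (m6)
bar 6: v0=G3 v1=E4 (M6)
bar 7: v0=E3 v1=E4 (P8)
bar 8: v0=F3 v1=D4 (M6)
bar 9: v0=G3 v1=G4 (P8)
  R4 @ bar3.0: B3/F4 TT untreated
  R2 @ bar4.0: B3/F4 TT -> G3/D4 P5 similar
  R2 @ bar9.0: F3/C4 P5 -> G3/G4 P8 similar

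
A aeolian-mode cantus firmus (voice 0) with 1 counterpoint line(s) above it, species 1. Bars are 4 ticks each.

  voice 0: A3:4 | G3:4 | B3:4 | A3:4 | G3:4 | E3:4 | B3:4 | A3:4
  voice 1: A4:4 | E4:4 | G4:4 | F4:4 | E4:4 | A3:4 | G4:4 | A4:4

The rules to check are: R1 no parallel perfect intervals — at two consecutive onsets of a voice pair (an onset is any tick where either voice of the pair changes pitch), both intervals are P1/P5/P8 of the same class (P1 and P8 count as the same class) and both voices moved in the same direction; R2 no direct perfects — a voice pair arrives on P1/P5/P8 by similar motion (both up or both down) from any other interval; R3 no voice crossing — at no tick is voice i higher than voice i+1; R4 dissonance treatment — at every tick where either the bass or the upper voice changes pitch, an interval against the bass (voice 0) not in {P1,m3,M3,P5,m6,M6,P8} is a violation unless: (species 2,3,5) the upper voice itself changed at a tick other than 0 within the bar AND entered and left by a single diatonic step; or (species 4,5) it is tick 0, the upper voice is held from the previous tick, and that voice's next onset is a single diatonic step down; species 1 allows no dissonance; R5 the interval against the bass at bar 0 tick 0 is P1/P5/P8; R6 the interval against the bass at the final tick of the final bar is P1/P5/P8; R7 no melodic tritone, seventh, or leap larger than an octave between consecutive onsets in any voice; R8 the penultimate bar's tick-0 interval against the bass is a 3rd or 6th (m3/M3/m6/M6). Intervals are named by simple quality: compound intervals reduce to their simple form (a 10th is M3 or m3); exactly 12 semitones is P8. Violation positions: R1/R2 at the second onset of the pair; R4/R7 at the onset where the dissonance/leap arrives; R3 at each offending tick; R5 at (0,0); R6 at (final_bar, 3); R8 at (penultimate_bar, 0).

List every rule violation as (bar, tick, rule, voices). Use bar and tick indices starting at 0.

bar 0: v0=A3 v1=A4 downbeat P8
bar 1: v0=G3 v1=E4 downbeat M6
bar 2: v0=B3 v1=G4 downbeat m6
bar 3: v0=A3 v1=F4 downbeat m6
bar 4: v0=G3 v1=E4 downbeat M6
bar 5: v0=E3 v1=A3 downbeat P4
bar 6: v0=B3 v1=G4 downbeat m6
bar 7: v0=A3 v1=A4 downbeat P8
  -> R4 @ bar 5 tick 0 v(0, 1): E3/A3 P4 untreated
  -> R7 @ bar 6 tick 0 v(1,): A3->G4 leap 10st

(5, 0, R4, (0, 1))
(6, 0, R7, (1,))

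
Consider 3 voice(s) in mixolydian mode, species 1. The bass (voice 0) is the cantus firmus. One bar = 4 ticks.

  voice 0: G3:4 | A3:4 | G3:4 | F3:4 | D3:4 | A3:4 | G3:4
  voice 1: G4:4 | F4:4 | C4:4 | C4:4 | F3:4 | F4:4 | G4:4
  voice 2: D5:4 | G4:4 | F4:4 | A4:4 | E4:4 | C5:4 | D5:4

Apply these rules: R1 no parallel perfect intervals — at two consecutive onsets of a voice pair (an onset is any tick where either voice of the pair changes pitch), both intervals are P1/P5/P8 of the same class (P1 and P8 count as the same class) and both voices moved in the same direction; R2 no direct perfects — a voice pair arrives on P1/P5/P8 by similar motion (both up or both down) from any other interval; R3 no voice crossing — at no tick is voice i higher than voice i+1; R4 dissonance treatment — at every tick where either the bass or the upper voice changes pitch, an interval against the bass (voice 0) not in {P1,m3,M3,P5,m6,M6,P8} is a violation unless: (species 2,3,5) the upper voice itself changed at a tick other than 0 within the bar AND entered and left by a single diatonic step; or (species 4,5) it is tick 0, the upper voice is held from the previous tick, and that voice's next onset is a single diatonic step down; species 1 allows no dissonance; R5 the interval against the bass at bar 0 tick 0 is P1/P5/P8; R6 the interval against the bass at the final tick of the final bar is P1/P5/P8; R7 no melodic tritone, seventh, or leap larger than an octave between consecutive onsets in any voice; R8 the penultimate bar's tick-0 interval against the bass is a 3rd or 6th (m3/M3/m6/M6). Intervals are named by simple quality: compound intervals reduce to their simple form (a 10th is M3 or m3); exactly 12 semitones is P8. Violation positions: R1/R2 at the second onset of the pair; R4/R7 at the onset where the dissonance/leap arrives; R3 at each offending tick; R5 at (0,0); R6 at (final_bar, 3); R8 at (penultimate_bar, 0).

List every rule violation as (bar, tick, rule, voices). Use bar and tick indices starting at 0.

(1, 0, R4, (0, 2))
(2, 0, R4, (0, 1))
(2, 0, R4, (0, 2))
(4, 0, R4, (0, 2))
(5, 0, R2, (1, 2))
(6, 0, R1, (1, 2))

bar 0: v0=G3 v1=G4 v2=D5 downbeat P5
bar 1: v0=A3 v1=F4 v2=G4 downbeat m7
bar 2: v0=G3 v1=C4 v2=F4 downbeat m7
bar 3: v0=F3 v1=C4 v2=A4 downbeat M3
bar 4: v0=D3 v1=F3 v2=E4 downbeat M2
bar 5: v0=A3 v1=F4 v2=C5 downbeat m3
bar 6: v0=G3 v1=G4 v2=D5 downbeat P5
  -> R4 @ bar 1 tick 0 v(0, 2): A3/G4 m7 untreated
  -> R4 @ bar 2 tick 0 v(0, 1): G3/C4 P4 untreated
  -> R4 @ bar 2 tick 0 v(0, 2): G3/F4 m7 untreated
  -> R4 @ bar 4 tick 0 v(0, 2): D3/E4 M2 untreated
  -> R2 @ bar 5 tick 0 v(1, 2): F3/E4 M7 -> F4/C5 P5 similar
  -> R1 @ bar 6 tick 0 v(1, 2): F4/C5 P5 -> G4/D5 P5 similar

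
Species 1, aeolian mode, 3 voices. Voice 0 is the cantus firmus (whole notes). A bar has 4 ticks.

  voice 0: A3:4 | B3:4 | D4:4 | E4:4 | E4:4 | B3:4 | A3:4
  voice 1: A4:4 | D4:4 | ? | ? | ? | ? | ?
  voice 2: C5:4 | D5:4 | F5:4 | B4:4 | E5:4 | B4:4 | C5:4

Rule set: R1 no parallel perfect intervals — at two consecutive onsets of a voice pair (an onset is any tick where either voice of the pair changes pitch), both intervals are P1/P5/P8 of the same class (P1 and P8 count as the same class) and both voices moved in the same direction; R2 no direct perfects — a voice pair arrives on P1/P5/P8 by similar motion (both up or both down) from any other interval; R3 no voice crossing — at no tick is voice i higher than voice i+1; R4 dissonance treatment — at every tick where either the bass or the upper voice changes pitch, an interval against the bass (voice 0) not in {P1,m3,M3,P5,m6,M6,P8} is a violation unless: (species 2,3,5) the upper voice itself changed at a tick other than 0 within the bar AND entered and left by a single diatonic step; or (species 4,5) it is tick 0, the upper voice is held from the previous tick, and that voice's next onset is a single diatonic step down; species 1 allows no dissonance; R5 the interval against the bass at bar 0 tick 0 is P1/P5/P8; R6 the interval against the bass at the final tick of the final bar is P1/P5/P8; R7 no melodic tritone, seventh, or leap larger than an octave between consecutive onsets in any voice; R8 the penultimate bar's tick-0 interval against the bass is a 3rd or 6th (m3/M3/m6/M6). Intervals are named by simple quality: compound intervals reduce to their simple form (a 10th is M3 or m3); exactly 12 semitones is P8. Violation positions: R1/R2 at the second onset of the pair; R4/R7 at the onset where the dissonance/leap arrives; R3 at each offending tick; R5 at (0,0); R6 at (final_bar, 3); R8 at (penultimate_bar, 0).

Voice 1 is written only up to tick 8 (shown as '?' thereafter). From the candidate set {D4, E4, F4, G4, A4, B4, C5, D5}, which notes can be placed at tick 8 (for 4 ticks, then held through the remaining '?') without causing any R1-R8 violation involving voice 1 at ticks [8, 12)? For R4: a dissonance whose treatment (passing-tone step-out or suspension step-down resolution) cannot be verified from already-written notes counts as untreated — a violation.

{B4, D4}

D4: legal
E4: violates R4
F4: violates R1
G4: violates R4
A4: violates R2
B4: legal
C5: violates R4,R7
D5: violates R2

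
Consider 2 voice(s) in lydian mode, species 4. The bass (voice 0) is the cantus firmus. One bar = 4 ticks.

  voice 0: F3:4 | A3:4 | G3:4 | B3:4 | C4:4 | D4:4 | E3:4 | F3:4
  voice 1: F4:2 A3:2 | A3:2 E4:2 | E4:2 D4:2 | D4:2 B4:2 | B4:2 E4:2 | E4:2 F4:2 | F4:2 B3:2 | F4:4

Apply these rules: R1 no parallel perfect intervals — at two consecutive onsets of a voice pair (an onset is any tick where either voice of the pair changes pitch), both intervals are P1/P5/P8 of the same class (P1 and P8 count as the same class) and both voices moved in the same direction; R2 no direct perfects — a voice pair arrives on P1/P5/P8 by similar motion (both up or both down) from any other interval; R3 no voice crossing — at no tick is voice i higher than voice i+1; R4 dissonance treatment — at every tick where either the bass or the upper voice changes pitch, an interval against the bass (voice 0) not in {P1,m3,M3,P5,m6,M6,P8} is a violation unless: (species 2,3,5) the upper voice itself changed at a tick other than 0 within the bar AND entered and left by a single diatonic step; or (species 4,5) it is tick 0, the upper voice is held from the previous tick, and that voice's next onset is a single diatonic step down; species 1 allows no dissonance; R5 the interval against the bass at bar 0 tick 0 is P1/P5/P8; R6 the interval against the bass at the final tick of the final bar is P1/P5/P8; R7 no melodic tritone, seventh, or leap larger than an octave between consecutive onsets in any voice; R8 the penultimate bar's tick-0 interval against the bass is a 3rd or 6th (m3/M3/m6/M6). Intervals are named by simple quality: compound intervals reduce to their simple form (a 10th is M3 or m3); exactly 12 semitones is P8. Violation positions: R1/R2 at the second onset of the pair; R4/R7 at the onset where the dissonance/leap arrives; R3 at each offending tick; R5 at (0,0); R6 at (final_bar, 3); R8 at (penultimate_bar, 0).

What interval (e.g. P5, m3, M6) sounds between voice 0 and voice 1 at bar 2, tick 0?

M6

voice 0=G3 voice 1=E4 -> M6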